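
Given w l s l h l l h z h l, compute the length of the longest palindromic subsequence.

6

One longest palindromic subsequence is lhllhl (positions 2,5,6,7,10,11); it reads the same forward and backward, and the interval DP gives dp[1][11] = 6.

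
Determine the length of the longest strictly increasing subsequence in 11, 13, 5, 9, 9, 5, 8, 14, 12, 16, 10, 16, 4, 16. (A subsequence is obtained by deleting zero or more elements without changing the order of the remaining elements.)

Let dp[i] be the longest increasing subsequence ending at position i. Then dp = [1, 2, 1, 2, 2, 1, 2, 3, 3, 4, 3, 4, 1, 4].
The maximum is 4; one witness is 11, 13, 14, 16 at positions 1,2,8,10.

4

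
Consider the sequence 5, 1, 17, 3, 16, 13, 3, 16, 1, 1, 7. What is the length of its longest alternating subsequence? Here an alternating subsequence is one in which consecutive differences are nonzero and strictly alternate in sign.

9

Track the best alternating length ending on an up-step vs a down-step at each position: up/down = 1/1, 1/2, 3/1, 3/4, 5/4, 5/6, 3/6, 7/4, 1/8, 1/8, 9/8.
The maximum over both is 9; one such subsequence is 5, 1, 17, 3, 16, 13, 16, 1, 7.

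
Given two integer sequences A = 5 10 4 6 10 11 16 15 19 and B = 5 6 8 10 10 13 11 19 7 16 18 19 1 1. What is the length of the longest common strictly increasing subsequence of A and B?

6

For each value that appears in both, track the longest common increasing run ending there.
The best achievable length is 6; one witness is 5, 6, 10, 11, 16, 19 (A-positions 1,4,5,6,7,9, B-positions 1,2,4,7,10,12).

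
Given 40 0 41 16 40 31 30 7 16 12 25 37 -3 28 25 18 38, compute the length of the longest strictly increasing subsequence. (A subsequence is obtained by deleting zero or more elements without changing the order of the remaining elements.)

6

Scanning left to right, the best length ending at each element is: 40→1, 0→1, 41→2, 16→2, 40→3, 31→3, 30→3, 7→2, 16→3, 12→3, 25→4, 37→5, -3→1, 28→5, 25→4, 18→4, 38→6.
So the longest increasing subsequence has length 6, e.g. 0, 7, 16, 25, 37, 38.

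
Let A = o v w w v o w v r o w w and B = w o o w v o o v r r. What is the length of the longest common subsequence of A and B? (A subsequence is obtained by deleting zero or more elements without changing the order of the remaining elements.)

6

A longest common subsequence is owvovr (length 6); the LCS DP confirms no longer common subsequence exists.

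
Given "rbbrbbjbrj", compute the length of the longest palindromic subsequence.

Using dp[i][j] = 2 + dp[i+1][j−1] if the ends match, else max(dp[i+1][j], dp[i][j−1]):
dp[1][10] = 7. A witness is rbbbbbr at positions 1,2,3,5,6,8,9.

7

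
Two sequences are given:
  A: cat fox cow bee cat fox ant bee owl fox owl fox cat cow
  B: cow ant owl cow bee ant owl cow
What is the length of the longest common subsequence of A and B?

Backtracking the LCS table gives one alignment: cow (A3,B4) → bee (A4,B5) → ant (A7,B6) → owl (A11,B7) → cow (A14,B8).
So the longest common subsequence has length 5.

5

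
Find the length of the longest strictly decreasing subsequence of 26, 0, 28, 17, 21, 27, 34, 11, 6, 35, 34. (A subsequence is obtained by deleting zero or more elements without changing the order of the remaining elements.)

Scanning left to right, the best length ending at each element is: 26→1, 0→2, 28→1, 17→2, 21→2, 27→2, 34→1, 11→3, 6→4, 35→1, 34→2.
So the longest decreasing subsequence has length 4, e.g. 26, 17, 11, 6.

4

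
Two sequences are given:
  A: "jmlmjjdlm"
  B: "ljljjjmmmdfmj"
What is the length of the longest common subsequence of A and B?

6

Backtracking the LCS table gives one alignment: j (A1,B2) → l (A3,B3) → j (A5,B5) → j (A6,B6) → d (A7,B10) → m (A9,B12).
So the longest common subsequence has length 6.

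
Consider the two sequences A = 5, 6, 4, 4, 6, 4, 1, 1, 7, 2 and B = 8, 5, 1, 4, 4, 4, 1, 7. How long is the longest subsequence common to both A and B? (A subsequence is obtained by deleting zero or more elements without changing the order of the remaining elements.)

A longest common subsequence is 5, 4, 4, 4, 1, 7 (length 6); the LCS DP confirms no longer common subsequence exists.

6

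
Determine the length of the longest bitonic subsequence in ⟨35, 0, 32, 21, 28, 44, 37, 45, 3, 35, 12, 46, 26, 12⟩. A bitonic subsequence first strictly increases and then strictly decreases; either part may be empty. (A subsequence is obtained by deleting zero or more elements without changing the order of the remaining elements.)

8

One longest bitonic subsequence is 0, 21, 28, 44, 37, 35, 26, 12 (positions 2,4,5,6,7,10,13,14): it rises to 44 then falls. Length 8 is optimal.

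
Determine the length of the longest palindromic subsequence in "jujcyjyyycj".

Using dp[i][j] = 2 + dp[i+1][j−1] if the ends match, else max(dp[i+1][j], dp[i][j−1]):
dp[1][11] = 8. A witness is jcyyyycj at positions 1,4,5,7,8,9,10,11.

8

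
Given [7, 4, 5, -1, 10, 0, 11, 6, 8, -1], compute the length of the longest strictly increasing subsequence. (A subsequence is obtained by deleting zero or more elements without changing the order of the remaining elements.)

Let dp[i] be the longest increasing subsequence ending at position i. Then dp = [1, 1, 2, 1, 3, 2, 4, 3, 4, 1].
The maximum is 4; one witness is 4, 5, 10, 11 at positions 2,3,5,7.

4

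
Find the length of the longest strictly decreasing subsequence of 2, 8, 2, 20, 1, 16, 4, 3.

Let dp[i] be the longest decreasing subsequence ending at position i. Then dp = [1, 1, 2, 1, 3, 2, 3, 4].
The maximum is 4; one witness is 20, 16, 4, 3 at positions 4,6,7,8.

4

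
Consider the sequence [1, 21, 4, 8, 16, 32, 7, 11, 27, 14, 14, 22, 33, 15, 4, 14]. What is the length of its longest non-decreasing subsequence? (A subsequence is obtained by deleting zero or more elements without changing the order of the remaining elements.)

8

Let dp[i] be the longest non-decreasing subsequence ending at position i. Then dp = [1, 2, 2, 3, 4, 5, 3, 4, 5, 5, 6, 7, 8, 7, 3, 7].
The maximum is 8; one witness is 1, 4, 8, 11, 14, 14, 22, 33 at positions 1,3,4,8,10,11,12,13.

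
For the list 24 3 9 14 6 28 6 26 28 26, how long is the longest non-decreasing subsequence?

5

One longest non-decreasing subsequence is 3, 9, 14, 28, 28 (positions 2,3,4,6,9), of length 5; no longer one exists.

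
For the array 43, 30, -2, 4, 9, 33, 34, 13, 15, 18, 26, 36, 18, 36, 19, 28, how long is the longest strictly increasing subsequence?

8

Let dp[i] be the longest increasing subsequence ending at position i. Then dp = [1, 1, 1, 2, 3, 4, 5, 4, 5, 6, 7, 8, 6, 8, 7, 8].
The maximum is 8; one witness is -2, 4, 9, 13, 15, 18, 26, 36 at positions 3,4,5,8,9,10,11,12.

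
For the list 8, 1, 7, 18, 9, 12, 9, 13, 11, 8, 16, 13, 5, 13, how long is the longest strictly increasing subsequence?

Scanning left to right, the best length ending at each element is: 8→1, 1→1, 7→2, 18→3, 9→3, 12→4, 9→3, 13→5, 11→4, 8→3, 16→6, 13→5, 5→2, 13→5.
So the longest increasing subsequence has length 6, e.g. 1, 7, 9, 12, 13, 16.

6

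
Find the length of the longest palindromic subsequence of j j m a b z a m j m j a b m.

9

One longest palindromic subsequence is mbajmjabm (positions 3,5,7,9,10,11,12,13,14); it reads the same forward and backward, and the interval DP gives dp[1][14] = 9.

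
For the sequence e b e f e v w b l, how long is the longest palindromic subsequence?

Using dp[i][j] = 2 + dp[i+1][j−1] if the ends match, else max(dp[i+1][j], dp[i][j−1]):
dp[1][9] = 5. A witness is befeb at positions 2,3,4,5,8.

5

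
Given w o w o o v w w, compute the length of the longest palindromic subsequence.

6

One longest palindromic subsequence is wwooww (positions 1,3,4,5,7,8); it reads the same forward and backward, and the interval DP gives dp[1][8] = 6.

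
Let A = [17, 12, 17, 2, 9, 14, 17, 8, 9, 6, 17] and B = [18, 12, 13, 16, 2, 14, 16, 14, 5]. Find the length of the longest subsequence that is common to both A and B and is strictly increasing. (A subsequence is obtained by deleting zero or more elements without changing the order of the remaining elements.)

2

A longest common strictly increasing subsequence is 12, 14 (length 2); it appears in order in both A and B, and no longer such subsequence exists.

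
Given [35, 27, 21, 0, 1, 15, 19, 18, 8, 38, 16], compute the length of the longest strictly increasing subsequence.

5

Scanning left to right, the best length ending at each element is: 35→1, 27→1, 21→1, 0→1, 1→2, 15→3, 19→4, 18→4, 8→3, 38→5, 16→4.
So the longest increasing subsequence has length 5, e.g. 0, 1, 15, 19, 38.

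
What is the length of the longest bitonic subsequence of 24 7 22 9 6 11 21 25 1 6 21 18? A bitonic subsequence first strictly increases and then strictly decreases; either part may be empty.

7

One longest bitonic subsequence is 7, 9, 11, 21, 25, 21, 18 (positions 2,4,6,7,8,11,12): it rises to 25 then falls. Length 7 is optimal.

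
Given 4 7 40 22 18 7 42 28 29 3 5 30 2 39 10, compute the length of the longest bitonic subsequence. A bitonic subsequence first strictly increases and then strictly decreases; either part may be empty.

One longest bitonic subsequence is 4, 7, 40, 22, 18, 7, 5, 2 (positions 1,2,3,4,5,6,11,13): it rises to 40 then falls. Length 8 is optimal.

8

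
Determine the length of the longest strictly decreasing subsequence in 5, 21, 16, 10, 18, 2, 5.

4

One longest decreasing subsequence is 21, 16, 10, 2 (positions 2,3,4,6), of length 4; no longer one exists.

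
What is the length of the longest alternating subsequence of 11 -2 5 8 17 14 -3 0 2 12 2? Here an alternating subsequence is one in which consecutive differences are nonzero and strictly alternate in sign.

A longest alternating subsequence is 11, -2, 5, -3, 12, 2 (positions 1,2,3,7,10,11); its 5 consecutive differences strictly alternate in sign, and length 6 is optimal.

6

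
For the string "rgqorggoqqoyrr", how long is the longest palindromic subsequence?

One longest palindromic subsequence is rroqqorr (positions 1,5,8,9,10,11,13,14); it reads the same forward and backward, and the interval DP gives dp[1][14] = 8.

8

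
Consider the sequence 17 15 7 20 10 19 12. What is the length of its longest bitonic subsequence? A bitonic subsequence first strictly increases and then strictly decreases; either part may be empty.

Let inc[i] be the LIS ending at i and dec[i] the longest strictly decreasing subsequence starting at i. inc = [1, 1, 1, 2, 2, 3, 3], dec = [3, 2, 1, 3, 1, 2, 1].
max_i inc[i]+dec[i]−1 = 4, with one witness 17, 20, 19, 12.

4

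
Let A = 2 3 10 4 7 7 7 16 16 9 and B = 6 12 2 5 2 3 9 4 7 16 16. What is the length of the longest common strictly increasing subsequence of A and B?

For each value that appears in both, track the longest common increasing run ending there.
The best achievable length is 5; one witness is 2, 3, 4, 7, 16 (A-positions 1,2,4,5,8, B-positions 3,6,8,9,10).

5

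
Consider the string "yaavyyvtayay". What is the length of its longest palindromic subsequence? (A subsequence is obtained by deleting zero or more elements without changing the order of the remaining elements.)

10

One longest palindromic subsequence is yaavyyvaay (positions 1,2,3,4,5,6,7,9,11,12); it reads the same forward and backward, and the interval DP gives dp[1][12] = 10.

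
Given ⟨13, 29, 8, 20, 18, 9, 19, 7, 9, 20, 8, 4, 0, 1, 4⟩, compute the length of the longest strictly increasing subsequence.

One longest increasing subsequence is 13, 18, 19, 20 (positions 1,5,7,10), of length 4; no longer one exists.

4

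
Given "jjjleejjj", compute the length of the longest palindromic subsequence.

Using dp[i][j] = 2 + dp[i+1][j−1] if the ends match, else max(dp[i+1][j], dp[i][j−1]):
dp[1][9] = 8. A witness is jjjeejjj at positions 1,2,3,5,6,7,8,9.

8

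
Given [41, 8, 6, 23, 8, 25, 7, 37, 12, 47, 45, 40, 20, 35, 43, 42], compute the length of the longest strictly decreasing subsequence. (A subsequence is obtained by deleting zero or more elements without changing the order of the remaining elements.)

4

One longest decreasing subsequence is 41, 23, 8, 7 (positions 1,4,5,7), of length 4; no longer one exists.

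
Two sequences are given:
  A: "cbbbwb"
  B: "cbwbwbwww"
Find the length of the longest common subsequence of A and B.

A longest common subsequence is cbbbw (length 5); the LCS DP confirms no longer common subsequence exists.

5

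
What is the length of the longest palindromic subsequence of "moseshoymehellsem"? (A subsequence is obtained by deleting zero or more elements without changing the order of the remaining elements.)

9

One longest palindromic subsequence is mesehesem (positions 1,4,5,10,11,12,15,16,17); it reads the same forward and backward, and the interval DP gives dp[1][17] = 9.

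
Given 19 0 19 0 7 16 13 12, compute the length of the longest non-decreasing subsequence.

4

Let dp[i] be the longest non-decreasing subsequence ending at position i. Then dp = [1, 1, 2, 2, 3, 4, 4, 4].
The maximum is 4; one witness is 0, 0, 7, 16 at positions 2,4,5,6.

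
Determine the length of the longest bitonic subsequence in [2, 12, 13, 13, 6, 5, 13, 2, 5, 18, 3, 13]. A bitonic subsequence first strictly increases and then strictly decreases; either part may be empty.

One longest bitonic subsequence is 2, 12, 13, 6, 5, 3 (positions 1,2,3,5,9,11): it rises to 13 then falls. Length 6 is optimal.

6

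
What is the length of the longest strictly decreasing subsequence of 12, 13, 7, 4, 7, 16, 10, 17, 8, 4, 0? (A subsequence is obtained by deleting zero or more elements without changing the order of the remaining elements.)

5

Let dp[i] be the longest decreasing subsequence ending at position i. Then dp = [1, 1, 2, 3, 2, 1, 2, 1, 3, 4, 5].
The maximum is 5; one witness is 12, 10, 8, 4, 0 at positions 1,7,9,10,11.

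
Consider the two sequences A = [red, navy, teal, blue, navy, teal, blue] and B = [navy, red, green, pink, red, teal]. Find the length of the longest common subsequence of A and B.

2

A longest common subsequence is red, teal (length 2); the LCS DP confirms no longer common subsequence exists.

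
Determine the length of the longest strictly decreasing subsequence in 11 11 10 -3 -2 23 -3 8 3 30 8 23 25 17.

Let dp[i] be the longest decreasing subsequence ending at position i. Then dp = [1, 1, 2, 3, 3, 1, 4, 3, 4, 1, 3, 2, 2, 3].
The maximum is 4; one witness is 11, 10, -2, -3 at positions 1,3,5,7.

4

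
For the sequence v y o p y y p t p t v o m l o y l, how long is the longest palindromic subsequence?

8

Using dp[i][j] = 2 + dp[i+1][j−1] if the ends match, else max(dp[i+1][j], dp[i][j−1]):
dp[1][17] = 8. A witness is yopyypoy at positions 2,3,4,5,6,9,15,16.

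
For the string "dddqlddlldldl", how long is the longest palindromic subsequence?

8

One longest palindromic subsequence is lddllddl (positions 5,6,7,8,9,10,12,13); it reads the same forward and backward, and the interval DP gives dp[1][13] = 8.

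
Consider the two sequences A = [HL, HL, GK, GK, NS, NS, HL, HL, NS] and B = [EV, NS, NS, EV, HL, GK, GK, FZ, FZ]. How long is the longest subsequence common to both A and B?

3

A longest common subsequence is HL, GK, GK (length 3); the LCS DP confirms no longer common subsequence exists.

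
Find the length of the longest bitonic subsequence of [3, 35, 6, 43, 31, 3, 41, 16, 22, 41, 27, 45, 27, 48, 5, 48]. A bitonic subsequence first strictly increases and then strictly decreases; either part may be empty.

8

Let inc[i] be the LIS ending at i and dec[i] the longest strictly decreasing subsequence starting at i. inc = [1, 2, 2, 3, 3, 1, 4, 3, 4, 5, 5, 6, 5, 7, 2, 7], dec = [1, 4, 2, 4, 3, 1, 3, 2, 2, 3, 2, 3, 2, 2, 1, 1].
max_i inc[i]+dec[i]−1 = 8, with one witness 3, 6, 16, 22, 41, 45, 27, 5.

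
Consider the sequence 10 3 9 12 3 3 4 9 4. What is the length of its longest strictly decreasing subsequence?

Scanning left to right, the best length ending at each element is: 10→1, 3→2, 9→2, 12→1, 3→3, 3→3, 4→3, 9→2, 4→3.
So the longest decreasing subsequence has length 3, e.g. 10, 9, 3.

3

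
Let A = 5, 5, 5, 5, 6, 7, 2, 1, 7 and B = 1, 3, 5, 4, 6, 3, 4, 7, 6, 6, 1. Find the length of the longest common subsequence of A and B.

A longest common subsequence is 5, 6, 7, 1 (length 4); the LCS DP confirms no longer common subsequence exists.

4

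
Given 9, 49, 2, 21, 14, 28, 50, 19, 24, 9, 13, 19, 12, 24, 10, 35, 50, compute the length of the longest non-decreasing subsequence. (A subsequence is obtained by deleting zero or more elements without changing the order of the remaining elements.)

7

Scanning left to right, the best length ending at each element is: 9→1, 49→2, 2→1, 21→2, 14→2, 28→3, 50→4, 19→3, 24→4, 9→2, 13→3, 19→4, 12→3, 24→5, 10→3, 35→6, 50→7.
So the longest non-decreasing subsequence has length 7, e.g. 9, 14, 19, 24, 24, 35, 50.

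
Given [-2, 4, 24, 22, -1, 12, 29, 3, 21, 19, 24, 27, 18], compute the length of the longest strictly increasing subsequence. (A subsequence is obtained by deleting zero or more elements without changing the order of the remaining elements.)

One longest increasing subsequence is -2, 4, 12, 21, 24, 27 (positions 1,2,6,9,11,12), of length 6; no longer one exists.

6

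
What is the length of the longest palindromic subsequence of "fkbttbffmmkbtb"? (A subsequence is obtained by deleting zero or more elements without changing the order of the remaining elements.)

Using dp[i][j] = 2 + dp[i+1][j−1] if the ends match, else max(dp[i+1][j], dp[i][j−1]):
dp[1][14] = 8. A witness is btbmmbtb at positions 3,4,6,9,10,12,13,14.

8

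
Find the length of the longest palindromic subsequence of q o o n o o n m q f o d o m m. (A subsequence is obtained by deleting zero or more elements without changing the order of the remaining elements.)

One longest palindromic subsequence is oonoonoo (positions 2,3,4,5,6,7,11,13); it reads the same forward and backward, and the interval DP gives dp[1][15] = 8.

8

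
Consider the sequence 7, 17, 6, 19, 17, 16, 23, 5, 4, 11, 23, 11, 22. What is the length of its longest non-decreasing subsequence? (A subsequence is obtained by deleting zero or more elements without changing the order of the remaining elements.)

5

Let dp[i] be the longest non-decreasing subsequence ending at position i. Then dp = [1, 2, 1, 3, 3, 2, 4, 1, 1, 2, 5, 3, 4].
The maximum is 5; one witness is 7, 17, 19, 23, 23 at positions 1,2,4,7,11.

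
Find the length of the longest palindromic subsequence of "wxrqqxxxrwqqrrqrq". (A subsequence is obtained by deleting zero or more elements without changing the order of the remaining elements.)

Using dp[i][j] = 2 + dp[i+1][j−1] if the ends match, else max(dp[i+1][j], dp[i][j−1]):
dp[1][17] = 9. A witness is rqqxxxqqr at positions 3,4,5,6,7,8,12,15,16.

9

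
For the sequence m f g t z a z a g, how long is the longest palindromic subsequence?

One longest palindromic subsequence is gazag (positions 3,6,7,8,9); it reads the same forward and backward, and the interval DP gives dp[1][9] = 5.

5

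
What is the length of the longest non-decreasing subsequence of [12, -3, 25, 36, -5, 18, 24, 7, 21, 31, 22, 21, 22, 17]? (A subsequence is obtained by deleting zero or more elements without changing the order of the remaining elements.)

5

Scanning left to right, the best length ending at each element is: 12→1, -3→1, 25→2, 36→3, -5→1, 18→2, 24→3, 7→2, 21→3, 31→4, 22→4, 21→4, 22→5, 17→3.
So the longest non-decreasing subsequence has length 5, e.g. 12, 18, 21, 22, 22.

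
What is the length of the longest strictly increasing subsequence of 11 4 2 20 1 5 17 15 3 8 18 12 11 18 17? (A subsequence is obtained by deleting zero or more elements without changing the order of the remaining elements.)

Let dp[i] be the longest increasing subsequence ending at position i. Then dp = [1, 1, 1, 2, 1, 2, 3, 3, 2, 3, 4, 4, 4, 5, 5].
The maximum is 5; one witness is 4, 5, 8, 12, 18 at positions 2,6,10,12,14.

5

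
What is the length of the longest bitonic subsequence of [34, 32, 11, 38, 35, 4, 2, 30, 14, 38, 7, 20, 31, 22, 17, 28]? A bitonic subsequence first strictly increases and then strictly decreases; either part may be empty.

6

One longest bitonic subsequence is 34, 38, 35, 31, 22, 17 (positions 1,4,5,13,14,15): it rises to 38 then falls. Length 6 is optimal.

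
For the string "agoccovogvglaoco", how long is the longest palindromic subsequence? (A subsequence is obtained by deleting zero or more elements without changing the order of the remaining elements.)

9

One longest palindromic subsequence is ocogvgoco (positions 3,4,6,9,10,11,14,15,16); it reads the same forward and backward, and the interval DP gives dp[1][16] = 9.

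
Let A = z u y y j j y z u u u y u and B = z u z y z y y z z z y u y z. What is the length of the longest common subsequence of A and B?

A longest common subsequence is zuyyyzuy (length 8); the LCS DP confirms no longer common subsequence exists.

8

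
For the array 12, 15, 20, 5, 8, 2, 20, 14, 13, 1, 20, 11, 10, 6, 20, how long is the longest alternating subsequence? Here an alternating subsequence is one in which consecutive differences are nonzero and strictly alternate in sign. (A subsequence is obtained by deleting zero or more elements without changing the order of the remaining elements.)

Track the best alternating length ending on an up-step vs a down-step at each position: up/down = 1/1, 2/1, 2/1, 1/3, 4/3, 1/5, 6/1, 6/7, 6/7, 1/7, 8/1, 8/9, 8/9, 8/9, 10/1.
The maximum over both is 10; one such subsequence is 12, 15, 5, 8, 2, 20, 14, 20, 11, 20.

10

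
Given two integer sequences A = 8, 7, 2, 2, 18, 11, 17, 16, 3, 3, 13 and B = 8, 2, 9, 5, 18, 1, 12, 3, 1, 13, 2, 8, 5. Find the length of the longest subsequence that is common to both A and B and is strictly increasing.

3

A longest common strictly increasing subsequence is 2, 3, 13 (length 3); it appears in order in both A and B, and no longer such subsequence exists.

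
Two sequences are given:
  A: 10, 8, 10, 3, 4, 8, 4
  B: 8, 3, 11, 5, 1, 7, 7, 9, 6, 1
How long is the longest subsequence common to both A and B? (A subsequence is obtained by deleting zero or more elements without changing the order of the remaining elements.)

Backtracking the LCS table gives one alignment: 8 (A2,B1) → 3 (A4,B2).
So the longest common subsequence has length 2.

2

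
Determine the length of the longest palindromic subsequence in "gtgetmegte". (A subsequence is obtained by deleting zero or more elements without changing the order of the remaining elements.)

7

One longest palindromic subsequence is tgemegt (positions 2,3,4,6,7,8,9); it reads the same forward and backward, and the interval DP gives dp[1][10] = 7.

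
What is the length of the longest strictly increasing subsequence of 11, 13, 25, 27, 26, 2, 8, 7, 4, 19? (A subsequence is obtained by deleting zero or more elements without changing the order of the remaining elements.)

4

Scanning left to right, the best length ending at each element is: 11→1, 13→2, 25→3, 27→4, 26→4, 2→1, 8→2, 7→2, 4→2, 19→3.
So the longest increasing subsequence has length 4, e.g. 11, 13, 25, 27.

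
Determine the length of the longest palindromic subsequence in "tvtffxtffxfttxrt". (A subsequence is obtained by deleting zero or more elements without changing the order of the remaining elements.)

One longest palindromic subsequence is ttfxffxftt (positions 1,3,5,6,8,9,10,11,13,16); it reads the same forward and backward, and the interval DP gives dp[1][16] = 10.

10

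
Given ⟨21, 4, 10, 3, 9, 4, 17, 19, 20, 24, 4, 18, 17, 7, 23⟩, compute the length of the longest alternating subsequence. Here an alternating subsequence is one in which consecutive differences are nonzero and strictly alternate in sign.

11

A longest alternating subsequence is 21, 4, 10, 3, 9, 4, 17, 4, 18, 17, 23 (positions 1,2,3,4,5,6,7,11,12,13,15); its 10 consecutive differences strictly alternate in sign, and length 11 is optimal.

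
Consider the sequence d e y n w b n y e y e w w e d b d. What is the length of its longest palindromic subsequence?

Using dp[i][j] = 2 + dp[i+1][j−1] if the ends match, else max(dp[i+1][j], dp[i][j−1]):
dp[1][17] = 9. A witness is deweyewed at positions 1,2,5,9,10,11,13,14,17.

9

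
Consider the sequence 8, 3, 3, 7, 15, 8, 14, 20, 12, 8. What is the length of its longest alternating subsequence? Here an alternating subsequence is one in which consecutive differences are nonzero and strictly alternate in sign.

Track the best alternating length ending on an up-step vs a down-step at each position: up/down = 1/1, 1/2, 1/2, 3/2, 3/1, 3/4, 5/4, 5/1, 5/6, 3/6.
The maximum over both is 6; one such subsequence is 8, 3, 15, 8, 14, 12.

6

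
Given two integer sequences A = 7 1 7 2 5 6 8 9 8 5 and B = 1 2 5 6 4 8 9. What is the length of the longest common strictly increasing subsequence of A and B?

6

A longest common strictly increasing subsequence is 1, 2, 5, 6, 8, 9 (length 6); it appears in order in both A and B, and no longer such subsequence exists.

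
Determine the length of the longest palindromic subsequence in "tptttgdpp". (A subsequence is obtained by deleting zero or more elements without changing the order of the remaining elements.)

5

One longest palindromic subsequence is ptttp (positions 2,3,4,5,9); it reads the same forward and backward, and the interval DP gives dp[1][9] = 5.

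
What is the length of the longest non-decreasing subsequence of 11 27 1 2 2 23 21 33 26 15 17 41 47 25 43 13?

7

Let dp[i] be the longest non-decreasing subsequence ending at position i. Then dp = [1, 2, 1, 2, 3, 4, 4, 5, 5, 4, 5, 6, 7, 6, 7, 4].
The maximum is 7; one witness is 1, 2, 2, 23, 33, 41, 47 at positions 3,4,5,6,8,12,13.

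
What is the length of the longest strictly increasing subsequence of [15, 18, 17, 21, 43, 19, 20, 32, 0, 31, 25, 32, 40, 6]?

7

Let dp[i] be the longest increasing subsequence ending at position i. Then dp = [1, 2, 2, 3, 4, 3, 4, 5, 1, 5, 5, 6, 7, 2].
The maximum is 7; one witness is 15, 18, 19, 20, 31, 32, 40 at positions 1,2,6,7,10,12,13.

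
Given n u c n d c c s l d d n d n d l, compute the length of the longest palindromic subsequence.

One longest palindromic subsequence is nndccdnn (positions 1,4,5,6,7,11,12,14); it reads the same forward and backward, and the interval DP gives dp[1][16] = 8.

8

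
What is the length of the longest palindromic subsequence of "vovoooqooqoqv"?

Using dp[i][j] = 2 + dp[i+1][j−1] if the ends match, else max(dp[i+1][j], dp[i][j−1]):
dp[1][13] = 9. A witness is voooqooov at positions 1,4,5,6,7,8,9,11,13.

9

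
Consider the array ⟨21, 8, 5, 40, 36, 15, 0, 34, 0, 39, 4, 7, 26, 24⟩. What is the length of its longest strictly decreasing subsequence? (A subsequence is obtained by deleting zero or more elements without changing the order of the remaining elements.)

5

Scanning left to right, the best length ending at each element is: 21→1, 8→2, 5→3, 40→1, 36→2, 15→3, 0→4, 34→3, 0→4, 39→2, 4→4, 7→4, 26→4, 24→5.
So the longest decreasing subsequence has length 5, e.g. 40, 36, 34, 26, 24.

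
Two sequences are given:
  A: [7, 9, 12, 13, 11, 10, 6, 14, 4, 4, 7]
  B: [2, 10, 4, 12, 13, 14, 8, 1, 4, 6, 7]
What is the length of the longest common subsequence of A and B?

A longest common subsequence is 12, 13, 14, 4, 7 (length 5); the LCS DP confirms no longer common subsequence exists.

5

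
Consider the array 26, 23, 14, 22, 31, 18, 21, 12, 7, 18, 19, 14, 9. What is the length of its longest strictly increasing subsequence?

3

Scanning left to right, the best length ending at each element is: 26→1, 23→1, 14→1, 22→2, 31→3, 18→2, 21→3, 12→1, 7→1, 18→2, 19→3, 14→2, 9→2.
So the longest increasing subsequence has length 3, e.g. 14, 22, 31.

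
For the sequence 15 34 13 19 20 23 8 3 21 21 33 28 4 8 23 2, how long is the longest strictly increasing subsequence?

5

One longest increasing subsequence is 15, 19, 20, 23, 33 (positions 1,4,5,6,11), of length 5; no longer one exists.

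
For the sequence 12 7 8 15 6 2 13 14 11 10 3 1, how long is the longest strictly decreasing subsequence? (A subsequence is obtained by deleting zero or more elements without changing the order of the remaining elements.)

Scanning left to right, the best length ending at each element is: 12→1, 7→2, 8→2, 15→1, 6→3, 2→4, 13→2, 14→2, 11→3, 10→4, 3→5, 1→6.
So the longest decreasing subsequence has length 6, e.g. 15, 13, 11, 10, 3, 1.

6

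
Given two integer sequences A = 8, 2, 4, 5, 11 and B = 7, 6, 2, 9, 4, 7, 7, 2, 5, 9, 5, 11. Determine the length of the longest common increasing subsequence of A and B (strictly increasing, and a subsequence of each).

4

For each value that appears in both, track the longest common increasing run ending there.
The best achievable length is 4; one witness is 2, 4, 5, 11 (A-positions 2,3,4,5, B-positions 3,5,9,12).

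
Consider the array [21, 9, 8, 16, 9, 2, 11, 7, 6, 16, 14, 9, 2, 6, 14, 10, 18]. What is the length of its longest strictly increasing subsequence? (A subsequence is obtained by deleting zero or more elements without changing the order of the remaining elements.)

Let dp[i] be the longest increasing subsequence ending at position i. Then dp = [1, 1, 1, 2, 2, 1, 3, 2, 2, 4, 4, 3, 1, 2, 4, 4, 5].
The maximum is 5; one witness is 8, 9, 11, 16, 18 at positions 3,5,7,10,17.

5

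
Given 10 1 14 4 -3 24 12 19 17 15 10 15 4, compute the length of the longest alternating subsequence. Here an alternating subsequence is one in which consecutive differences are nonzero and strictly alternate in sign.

10

A longest alternating subsequence is 10, 1, 14, 4, 24, 12, 19, 10, 15, 4 (positions 1,2,3,4,6,7,8,11,12,13); its 9 consecutive differences strictly alternate in sign, and length 10 is optimal.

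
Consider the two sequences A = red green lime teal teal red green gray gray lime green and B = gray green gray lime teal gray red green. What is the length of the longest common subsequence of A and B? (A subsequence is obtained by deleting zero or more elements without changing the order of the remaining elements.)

Backtracking the LCS table gives one alignment: green (A2,B2) → lime (A3,B4) → teal (A4,B5) → red (A6,B7) → green (A11,B8).
So the longest common subsequence has length 5.

5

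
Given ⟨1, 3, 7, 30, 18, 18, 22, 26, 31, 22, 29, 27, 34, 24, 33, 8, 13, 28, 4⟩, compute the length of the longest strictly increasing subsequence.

8

Let dp[i] be the longest increasing subsequence ending at position i. Then dp = [1, 2, 3, 4, 4, 4, 5, 6, 7, 5, 7, 7, 8, 6, 8, 4, 5, 8, 3].
The maximum is 8; one witness is 1, 3, 7, 18, 22, 26, 31, 34 at positions 1,2,3,5,7,8,9,13.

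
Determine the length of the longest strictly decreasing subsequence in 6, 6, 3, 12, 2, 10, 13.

3

One longest decreasing subsequence is 6, 3, 2 (positions 1,3,5), of length 3; no longer one exists.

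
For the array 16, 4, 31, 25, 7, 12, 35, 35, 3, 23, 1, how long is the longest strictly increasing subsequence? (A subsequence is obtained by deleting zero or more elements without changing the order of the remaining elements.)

Scanning left to right, the best length ending at each element is: 16→1, 4→1, 31→2, 25→2, 7→2, 12→3, 35→4, 35→4, 3→1, 23→4, 1→1.
So the longest increasing subsequence has length 4, e.g. 4, 7, 12, 35.

4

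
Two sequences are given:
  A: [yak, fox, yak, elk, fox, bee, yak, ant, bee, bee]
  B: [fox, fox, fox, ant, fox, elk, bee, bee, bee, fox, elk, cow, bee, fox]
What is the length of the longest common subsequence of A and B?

A longest common subsequence is fox, elk, bee, bee, bee (length 5); the LCS DP confirms no longer common subsequence exists.

5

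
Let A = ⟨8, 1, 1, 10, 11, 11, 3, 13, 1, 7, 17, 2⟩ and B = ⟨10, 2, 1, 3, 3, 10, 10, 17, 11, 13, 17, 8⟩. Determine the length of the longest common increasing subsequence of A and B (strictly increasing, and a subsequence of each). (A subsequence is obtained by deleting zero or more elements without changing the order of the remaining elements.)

For each value that appears in both, track the longest common increasing run ending there.
The best achievable length is 5; one witness is 1, 10, 11, 13, 17 (A-positions 2,4,5,8,11, B-positions 3,6,9,10,11).

5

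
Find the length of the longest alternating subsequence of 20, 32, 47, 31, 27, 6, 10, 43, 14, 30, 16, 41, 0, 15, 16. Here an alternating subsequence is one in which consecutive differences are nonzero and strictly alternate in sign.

10

A longest alternating subsequence is 20, 32, 31, 43, 14, 30, 16, 41, 0, 15 (positions 1,2,4,8,9,10,11,12,13,14); its 9 consecutive differences strictly alternate in sign, and length 10 is optimal.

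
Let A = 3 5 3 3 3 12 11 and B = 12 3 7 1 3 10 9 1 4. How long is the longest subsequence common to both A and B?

2

Backtracking the LCS table gives one alignment: 3 (A1,B2) → 3 (A3,B5).
So the longest common subsequence has length 2.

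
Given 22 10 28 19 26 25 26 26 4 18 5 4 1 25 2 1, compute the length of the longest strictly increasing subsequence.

4

Let dp[i] be the longest increasing subsequence ending at position i. Then dp = [1, 1, 2, 2, 3, 3, 4, 4, 1, 2, 2, 1, 1, 3, 2, 1].
The maximum is 4; one witness is 10, 19, 25, 26 at positions 2,4,6,7.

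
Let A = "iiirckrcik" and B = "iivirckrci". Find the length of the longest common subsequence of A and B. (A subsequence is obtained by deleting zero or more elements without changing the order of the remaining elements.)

Backtracking the LCS table gives one alignment: i (A1,B1) → i (A2,B2) → i (A3,B4) → r (A4,B5) → c (A5,B6) → k (A6,B7) → r (A7,B8) → c (A8,B9) → i (A9,B10).
So the longest common subsequence has length 9.

9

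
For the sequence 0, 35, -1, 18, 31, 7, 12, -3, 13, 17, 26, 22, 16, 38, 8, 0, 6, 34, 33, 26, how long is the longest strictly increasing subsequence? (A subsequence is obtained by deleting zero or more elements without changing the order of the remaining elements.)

7

Let dp[i] be the longest increasing subsequence ending at position i. Then dp = [1, 2, 1, 2, 3, 2, 3, 1, 4, 5, 6, 6, 5, 7, 3, 2, 3, 7, 7, 7].
The maximum is 7; one witness is 0, 7, 12, 13, 17, 26, 38 at positions 1,6,7,9,10,11,14.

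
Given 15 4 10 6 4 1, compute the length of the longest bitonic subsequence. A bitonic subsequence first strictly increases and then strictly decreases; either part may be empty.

Let inc[i] be the LIS ending at i and dec[i] the longest strictly decreasing subsequence starting at i. inc = [1, 1, 2, 2, 1, 1], dec = [5, 2, 4, 3, 2, 1].
max_i inc[i]+dec[i]−1 = 5, with one witness 15, 10, 6, 4, 1.

5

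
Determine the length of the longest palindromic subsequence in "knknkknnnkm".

8

Using dp[i][j] = 2 + dp[i+1][j−1] if the ends match, else max(dp[i+1][j], dp[i][j−1]):
dp[1][11] = 8. A witness is knnkknnk at positions 1,2,4,5,6,8,9,10.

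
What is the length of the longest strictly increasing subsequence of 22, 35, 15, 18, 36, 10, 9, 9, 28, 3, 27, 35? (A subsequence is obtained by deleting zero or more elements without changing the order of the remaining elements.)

Scanning left to right, the best length ending at each element is: 22→1, 35→2, 15→1, 18→2, 36→3, 10→1, 9→1, 9→1, 28→3, 3→1, 27→3, 35→4.
So the longest increasing subsequence has length 4, e.g. 15, 18, 28, 35.

4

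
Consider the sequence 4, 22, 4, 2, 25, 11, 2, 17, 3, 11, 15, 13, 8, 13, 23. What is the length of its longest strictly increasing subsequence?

Let dp[i] be the longest increasing subsequence ending at position i. Then dp = [1, 2, 1, 1, 3, 2, 1, 3, 2, 3, 4, 4, 3, 4, 5].
The maximum is 5; one witness is 2, 3, 11, 15, 23 at positions 4,9,10,11,15.

5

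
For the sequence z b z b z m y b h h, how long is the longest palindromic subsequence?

One longest palindromic subsequence is bzbzb (positions 2,3,4,5,8); it reads the same forward and backward, and the interval DP gives dp[1][10] = 5.

5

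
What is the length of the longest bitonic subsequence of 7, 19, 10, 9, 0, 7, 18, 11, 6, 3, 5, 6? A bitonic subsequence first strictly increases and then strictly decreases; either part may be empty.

7

One longest bitonic subsequence is 7, 19, 10, 9, 7, 6, 5 (positions 1,2,3,4,6,9,11): it rises to 19 then falls. Length 7 is optimal.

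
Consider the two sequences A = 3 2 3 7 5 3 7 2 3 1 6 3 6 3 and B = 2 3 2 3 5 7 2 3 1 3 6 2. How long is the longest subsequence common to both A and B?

10

A longest common subsequence is 3, 2, 3, 5, 7, 2, 3, 1, 3, 6 (length 10); the LCS DP confirms no longer common subsequence exists.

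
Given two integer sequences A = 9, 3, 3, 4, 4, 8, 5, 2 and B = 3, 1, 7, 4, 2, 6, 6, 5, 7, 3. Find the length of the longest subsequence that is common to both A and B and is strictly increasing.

For each value that appears in both, track the longest common increasing run ending there.
The best achievable length is 3; one witness is 3, 4, 5 (A-positions 2,4,7, B-positions 1,4,8).

3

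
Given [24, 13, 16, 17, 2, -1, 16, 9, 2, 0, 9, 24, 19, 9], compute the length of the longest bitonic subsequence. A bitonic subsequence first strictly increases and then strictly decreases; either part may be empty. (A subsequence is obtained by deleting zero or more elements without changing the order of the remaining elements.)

7

One longest bitonic subsequence is 13, 16, 17, 16, 9, 2, 0 (positions 2,3,4,7,8,9,10): it rises to 17 then falls. Length 7 is optimal.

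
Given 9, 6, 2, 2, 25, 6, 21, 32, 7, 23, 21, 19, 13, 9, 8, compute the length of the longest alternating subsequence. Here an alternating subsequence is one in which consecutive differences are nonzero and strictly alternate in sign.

A longest alternating subsequence is 9, 6, 25, 6, 21, 7, 23, 21 (positions 1,2,5,6,7,9,10,11); its 7 consecutive differences strictly alternate in sign, and length 8 is optimal.

8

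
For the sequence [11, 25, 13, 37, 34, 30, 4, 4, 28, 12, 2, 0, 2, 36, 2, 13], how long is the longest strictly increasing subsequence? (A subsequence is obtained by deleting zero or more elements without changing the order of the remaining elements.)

Let dp[i] be the longest increasing subsequence ending at position i. Then dp = [1, 2, 2, 3, 3, 3, 1, 1, 3, 2, 1, 1, 2, 4, 2, 3].
The maximum is 4; one witness is 11, 25, 34, 36 at positions 1,2,5,14.

4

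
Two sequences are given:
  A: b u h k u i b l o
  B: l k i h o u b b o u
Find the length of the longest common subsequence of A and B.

4

Backtracking the LCS table gives one alignment: h (A3,B4) → u (A5,B6) → b (A7,B8) → o (A9,B9).
So the longest common subsequence has length 4.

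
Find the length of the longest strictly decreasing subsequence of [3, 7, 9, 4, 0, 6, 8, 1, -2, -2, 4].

4

Scanning left to right, the best length ending at each element is: 3→1, 7→1, 9→1, 4→2, 0→3, 6→2, 8→2, 1→3, -2→4, -2→4, 4→3.
So the longest decreasing subsequence has length 4, e.g. 7, 4, 0, -2.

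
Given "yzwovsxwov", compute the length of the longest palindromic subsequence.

3

One longest palindromic subsequence is vov (positions 5,9,10); it reads the same forward and backward, and the interval DP gives dp[1][10] = 3.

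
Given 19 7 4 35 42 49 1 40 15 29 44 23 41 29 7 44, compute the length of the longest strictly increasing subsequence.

One longest increasing subsequence is 19, 35, 40, 41, 44 (positions 1,4,8,13,16), of length 5; no longer one exists.

5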